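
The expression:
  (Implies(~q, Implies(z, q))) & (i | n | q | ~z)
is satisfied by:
  {q: True, z: False}
  {z: False, q: False}
  {z: True, q: True}


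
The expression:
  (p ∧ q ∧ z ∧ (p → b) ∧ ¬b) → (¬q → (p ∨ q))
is always true.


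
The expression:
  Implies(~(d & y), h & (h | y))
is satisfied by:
  {d: True, h: True, y: True}
  {d: True, h: True, y: False}
  {h: True, y: True, d: False}
  {h: True, y: False, d: False}
  {d: True, y: True, h: False}


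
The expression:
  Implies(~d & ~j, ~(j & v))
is always true.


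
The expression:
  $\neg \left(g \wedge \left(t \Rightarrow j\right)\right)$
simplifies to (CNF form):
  $\left(t \vee \neg g\right) \wedge \left(\neg g \vee \neg j\right)$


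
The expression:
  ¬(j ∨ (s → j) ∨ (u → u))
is never true.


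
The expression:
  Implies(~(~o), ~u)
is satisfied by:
  {u: False, o: False}
  {o: True, u: False}
  {u: True, o: False}


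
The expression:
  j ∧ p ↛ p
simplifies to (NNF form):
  False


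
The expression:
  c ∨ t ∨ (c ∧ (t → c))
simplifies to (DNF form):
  c ∨ t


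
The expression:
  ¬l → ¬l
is always true.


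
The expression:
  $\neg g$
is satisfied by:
  {g: False}


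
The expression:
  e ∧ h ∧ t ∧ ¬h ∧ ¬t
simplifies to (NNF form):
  False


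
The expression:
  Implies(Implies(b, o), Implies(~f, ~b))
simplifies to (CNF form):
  f | ~b | ~o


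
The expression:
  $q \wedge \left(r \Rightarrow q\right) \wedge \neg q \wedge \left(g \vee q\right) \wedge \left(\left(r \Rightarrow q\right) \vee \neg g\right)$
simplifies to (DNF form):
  $\text{False}$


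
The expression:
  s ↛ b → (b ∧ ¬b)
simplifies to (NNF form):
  b ∨ ¬s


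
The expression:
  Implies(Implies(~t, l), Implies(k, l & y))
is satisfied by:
  {y: True, k: False, t: False, l: False}
  {y: False, k: False, t: False, l: False}
  {l: True, y: True, k: False, t: False}
  {l: True, y: False, k: False, t: False}
  {t: True, y: True, k: False, l: False}
  {t: True, y: False, k: False, l: False}
  {l: True, t: True, y: True, k: False}
  {l: True, t: True, y: False, k: False}
  {k: True, y: True, l: False, t: False}
  {k: True, y: False, l: False, t: False}
  {l: True, k: True, y: True, t: False}
  {l: True, t: True, k: True, y: True}


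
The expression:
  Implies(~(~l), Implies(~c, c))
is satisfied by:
  {c: True, l: False}
  {l: False, c: False}
  {l: True, c: True}


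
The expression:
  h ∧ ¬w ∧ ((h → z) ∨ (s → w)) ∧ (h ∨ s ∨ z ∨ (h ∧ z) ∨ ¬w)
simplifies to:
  h ∧ ¬w ∧ (z ∨ ¬s)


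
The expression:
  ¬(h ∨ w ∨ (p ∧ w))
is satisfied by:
  {w: False, h: False}


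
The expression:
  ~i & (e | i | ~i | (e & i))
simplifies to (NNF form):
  ~i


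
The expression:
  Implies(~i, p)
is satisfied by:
  {i: True, p: True}
  {i: True, p: False}
  {p: True, i: False}


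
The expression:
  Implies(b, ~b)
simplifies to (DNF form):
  ~b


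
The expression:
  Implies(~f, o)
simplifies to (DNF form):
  f | o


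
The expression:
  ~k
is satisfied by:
  {k: False}


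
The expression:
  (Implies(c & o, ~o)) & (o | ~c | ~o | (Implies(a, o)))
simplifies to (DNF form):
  ~c | ~o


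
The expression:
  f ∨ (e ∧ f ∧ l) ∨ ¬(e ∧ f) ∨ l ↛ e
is always true.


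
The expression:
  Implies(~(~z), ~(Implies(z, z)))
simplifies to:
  ~z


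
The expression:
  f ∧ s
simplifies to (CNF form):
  f ∧ s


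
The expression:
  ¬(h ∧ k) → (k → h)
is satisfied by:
  {h: True, k: False}
  {k: False, h: False}
  {k: True, h: True}


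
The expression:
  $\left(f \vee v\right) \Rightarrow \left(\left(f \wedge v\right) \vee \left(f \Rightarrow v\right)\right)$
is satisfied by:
  {v: True, f: False}
  {f: False, v: False}
  {f: True, v: True}


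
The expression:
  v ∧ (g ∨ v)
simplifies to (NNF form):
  v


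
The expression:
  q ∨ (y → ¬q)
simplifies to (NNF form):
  True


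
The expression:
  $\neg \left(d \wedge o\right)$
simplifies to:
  $\neg d \vee \neg o$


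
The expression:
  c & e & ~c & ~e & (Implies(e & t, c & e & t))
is never true.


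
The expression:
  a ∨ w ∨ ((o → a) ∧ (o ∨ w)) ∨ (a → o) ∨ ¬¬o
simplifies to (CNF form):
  True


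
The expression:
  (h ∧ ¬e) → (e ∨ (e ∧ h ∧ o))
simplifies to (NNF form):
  e ∨ ¬h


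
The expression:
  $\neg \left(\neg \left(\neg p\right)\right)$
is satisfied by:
  {p: False}


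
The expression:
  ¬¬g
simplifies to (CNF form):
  g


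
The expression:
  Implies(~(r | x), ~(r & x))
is always true.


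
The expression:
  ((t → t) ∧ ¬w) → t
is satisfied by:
  {t: True, w: True}
  {t: True, w: False}
  {w: True, t: False}


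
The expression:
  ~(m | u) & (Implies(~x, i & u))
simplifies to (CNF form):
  x & ~m & ~u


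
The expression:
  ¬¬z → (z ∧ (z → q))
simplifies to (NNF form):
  q ∨ ¬z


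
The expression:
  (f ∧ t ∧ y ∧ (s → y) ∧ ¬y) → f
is always true.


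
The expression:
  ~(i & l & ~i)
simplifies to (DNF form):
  True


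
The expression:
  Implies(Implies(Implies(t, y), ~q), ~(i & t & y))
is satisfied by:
  {q: True, t: False, y: False, i: False}
  {i: False, t: False, q: False, y: False}
  {i: True, q: True, t: False, y: False}
  {i: True, t: False, q: False, y: False}
  {y: True, q: True, i: False, t: False}
  {y: True, i: False, t: False, q: False}
  {y: True, i: True, q: True, t: False}
  {y: True, i: True, t: False, q: False}
  {q: True, t: True, y: False, i: False}
  {t: True, y: False, q: False, i: False}
  {i: True, t: True, q: True, y: False}
  {i: True, t: True, y: False, q: False}
  {q: True, t: True, y: True, i: False}
  {t: True, y: True, i: False, q: False}
  {i: True, t: True, y: True, q: True}


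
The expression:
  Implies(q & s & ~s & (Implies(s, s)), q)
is always true.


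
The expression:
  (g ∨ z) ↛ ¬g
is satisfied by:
  {g: True}


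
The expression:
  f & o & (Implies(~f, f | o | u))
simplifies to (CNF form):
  f & o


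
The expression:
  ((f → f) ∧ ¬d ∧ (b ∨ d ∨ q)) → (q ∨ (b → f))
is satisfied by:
  {d: True, q: True, f: True, b: False}
  {d: True, q: True, f: False, b: False}
  {d: True, f: True, q: False, b: False}
  {d: True, f: False, q: False, b: False}
  {q: True, f: True, d: False, b: False}
  {q: True, f: False, d: False, b: False}
  {f: True, d: False, q: False, b: False}
  {f: False, d: False, q: False, b: False}
  {b: True, d: True, q: True, f: True}
  {b: True, d: True, q: True, f: False}
  {b: True, d: True, f: True, q: False}
  {b: True, d: True, f: False, q: False}
  {b: True, q: True, f: True, d: False}
  {b: True, q: True, f: False, d: False}
  {b: True, f: True, q: False, d: False}


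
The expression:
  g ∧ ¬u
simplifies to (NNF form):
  g ∧ ¬u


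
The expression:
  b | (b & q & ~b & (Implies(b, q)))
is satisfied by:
  {b: True}


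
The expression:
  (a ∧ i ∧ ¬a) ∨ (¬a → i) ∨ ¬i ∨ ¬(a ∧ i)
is always true.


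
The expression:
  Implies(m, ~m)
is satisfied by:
  {m: False}


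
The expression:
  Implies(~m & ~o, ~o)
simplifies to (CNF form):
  True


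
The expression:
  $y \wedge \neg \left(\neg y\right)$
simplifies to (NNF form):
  $y$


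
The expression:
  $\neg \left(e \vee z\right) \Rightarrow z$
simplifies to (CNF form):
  $e \vee z$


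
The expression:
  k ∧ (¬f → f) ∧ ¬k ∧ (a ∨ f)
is never true.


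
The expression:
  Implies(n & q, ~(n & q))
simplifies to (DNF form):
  ~n | ~q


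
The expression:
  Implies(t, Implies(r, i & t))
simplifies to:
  i | ~r | ~t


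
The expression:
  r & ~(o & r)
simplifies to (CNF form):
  r & ~o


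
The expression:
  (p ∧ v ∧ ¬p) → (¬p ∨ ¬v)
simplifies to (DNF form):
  True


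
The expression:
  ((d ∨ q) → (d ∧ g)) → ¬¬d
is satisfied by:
  {d: True, q: True}
  {d: True, q: False}
  {q: True, d: False}


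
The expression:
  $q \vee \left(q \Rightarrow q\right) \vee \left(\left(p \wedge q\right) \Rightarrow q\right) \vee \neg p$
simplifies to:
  $\text{True}$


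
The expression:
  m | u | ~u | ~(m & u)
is always true.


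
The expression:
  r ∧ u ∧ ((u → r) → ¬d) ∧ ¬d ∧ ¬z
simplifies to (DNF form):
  r ∧ u ∧ ¬d ∧ ¬z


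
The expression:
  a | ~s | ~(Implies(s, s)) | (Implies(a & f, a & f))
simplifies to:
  True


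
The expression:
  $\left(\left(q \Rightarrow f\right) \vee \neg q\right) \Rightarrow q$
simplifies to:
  $q$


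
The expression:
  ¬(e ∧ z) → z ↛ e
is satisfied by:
  {z: True}


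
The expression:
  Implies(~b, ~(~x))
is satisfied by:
  {b: True, x: True}
  {b: True, x: False}
  {x: True, b: False}


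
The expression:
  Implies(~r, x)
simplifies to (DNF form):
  r | x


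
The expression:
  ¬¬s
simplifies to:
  s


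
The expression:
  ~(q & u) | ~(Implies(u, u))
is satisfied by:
  {u: False, q: False}
  {q: True, u: False}
  {u: True, q: False}


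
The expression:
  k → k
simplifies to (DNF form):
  True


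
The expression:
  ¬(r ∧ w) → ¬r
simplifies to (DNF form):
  w ∨ ¬r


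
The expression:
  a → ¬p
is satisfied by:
  {p: False, a: False}
  {a: True, p: False}
  {p: True, a: False}


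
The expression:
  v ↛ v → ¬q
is always true.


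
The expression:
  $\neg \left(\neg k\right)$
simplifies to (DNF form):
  $k$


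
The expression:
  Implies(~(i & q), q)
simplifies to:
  q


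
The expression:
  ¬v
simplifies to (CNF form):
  ¬v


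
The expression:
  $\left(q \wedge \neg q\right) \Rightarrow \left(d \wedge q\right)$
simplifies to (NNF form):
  $\text{True}$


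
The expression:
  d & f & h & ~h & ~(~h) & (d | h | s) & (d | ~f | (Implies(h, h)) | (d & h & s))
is never true.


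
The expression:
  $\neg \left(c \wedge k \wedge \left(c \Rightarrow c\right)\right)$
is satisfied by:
  {k: False, c: False}
  {c: True, k: False}
  {k: True, c: False}


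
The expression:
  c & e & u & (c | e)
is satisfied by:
  {c: True, e: True, u: True}


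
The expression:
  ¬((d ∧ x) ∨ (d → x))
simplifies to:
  d ∧ ¬x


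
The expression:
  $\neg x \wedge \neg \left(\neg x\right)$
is never true.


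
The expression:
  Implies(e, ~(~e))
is always true.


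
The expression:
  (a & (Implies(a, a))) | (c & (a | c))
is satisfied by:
  {a: True, c: True}
  {a: True, c: False}
  {c: True, a: False}


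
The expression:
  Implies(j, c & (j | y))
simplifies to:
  c | ~j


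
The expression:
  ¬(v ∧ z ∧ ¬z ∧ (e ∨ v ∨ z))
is always true.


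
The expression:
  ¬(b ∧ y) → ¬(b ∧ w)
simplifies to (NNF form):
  y ∨ ¬b ∨ ¬w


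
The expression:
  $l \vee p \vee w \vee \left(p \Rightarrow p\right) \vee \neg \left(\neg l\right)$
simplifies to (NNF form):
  $\text{True}$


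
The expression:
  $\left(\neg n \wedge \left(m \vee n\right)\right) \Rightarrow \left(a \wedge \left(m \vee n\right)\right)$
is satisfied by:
  {n: True, a: True, m: False}
  {n: True, m: False, a: False}
  {a: True, m: False, n: False}
  {a: False, m: False, n: False}
  {n: True, a: True, m: True}
  {n: True, m: True, a: False}
  {a: True, m: True, n: False}


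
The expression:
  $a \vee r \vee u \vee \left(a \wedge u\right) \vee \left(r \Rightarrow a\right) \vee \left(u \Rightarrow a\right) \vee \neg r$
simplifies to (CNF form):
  $\text{True}$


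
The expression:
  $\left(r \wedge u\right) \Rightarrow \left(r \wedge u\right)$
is always true.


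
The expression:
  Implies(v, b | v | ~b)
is always true.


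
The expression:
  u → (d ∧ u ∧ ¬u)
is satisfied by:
  {u: False}


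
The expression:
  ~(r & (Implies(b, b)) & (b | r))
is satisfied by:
  {r: False}


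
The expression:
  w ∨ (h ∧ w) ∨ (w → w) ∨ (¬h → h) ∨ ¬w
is always true.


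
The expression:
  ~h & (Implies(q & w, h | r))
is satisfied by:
  {r: True, w: False, q: False, h: False}
  {r: False, w: False, q: False, h: False}
  {r: True, q: True, w: False, h: False}
  {q: True, r: False, w: False, h: False}
  {r: True, w: True, q: False, h: False}
  {w: True, r: False, q: False, h: False}
  {r: True, q: True, w: True, h: False}


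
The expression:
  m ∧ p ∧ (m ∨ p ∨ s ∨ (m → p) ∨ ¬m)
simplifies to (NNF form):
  m ∧ p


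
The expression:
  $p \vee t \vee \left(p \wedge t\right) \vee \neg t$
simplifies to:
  $\text{True}$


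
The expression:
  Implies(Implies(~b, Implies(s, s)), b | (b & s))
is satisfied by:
  {b: True}


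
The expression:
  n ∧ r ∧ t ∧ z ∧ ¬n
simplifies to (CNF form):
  False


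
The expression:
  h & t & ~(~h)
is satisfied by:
  {t: True, h: True}


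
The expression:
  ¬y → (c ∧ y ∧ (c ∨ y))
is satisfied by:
  {y: True}


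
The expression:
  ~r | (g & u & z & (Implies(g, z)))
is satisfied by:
  {z: True, g: True, u: True, r: False}
  {z: True, g: True, u: False, r: False}
  {z: True, u: True, g: False, r: False}
  {z: True, u: False, g: False, r: False}
  {g: True, u: True, z: False, r: False}
  {g: True, u: False, z: False, r: False}
  {u: True, z: False, g: False, r: False}
  {u: False, z: False, g: False, r: False}
  {r: True, z: True, g: True, u: True}


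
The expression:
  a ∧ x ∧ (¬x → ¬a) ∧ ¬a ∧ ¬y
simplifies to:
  False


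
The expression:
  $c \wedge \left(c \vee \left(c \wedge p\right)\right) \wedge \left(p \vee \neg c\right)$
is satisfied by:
  {c: True, p: True}


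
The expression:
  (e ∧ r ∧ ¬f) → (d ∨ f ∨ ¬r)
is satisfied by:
  {d: True, f: True, e: False, r: False}
  {d: True, f: False, e: False, r: False}
  {f: True, d: False, e: False, r: False}
  {d: False, f: False, e: False, r: False}
  {r: True, d: True, f: True, e: False}
  {r: True, d: True, f: False, e: False}
  {r: True, f: True, d: False, e: False}
  {r: True, f: False, d: False, e: False}
  {d: True, e: True, f: True, r: False}
  {d: True, e: True, f: False, r: False}
  {e: True, f: True, d: False, r: False}
  {e: True, d: False, f: False, r: False}
  {r: True, e: True, d: True, f: True}
  {r: True, e: True, d: True, f: False}
  {r: True, e: True, f: True, d: False}


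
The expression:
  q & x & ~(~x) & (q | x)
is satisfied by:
  {x: True, q: True}


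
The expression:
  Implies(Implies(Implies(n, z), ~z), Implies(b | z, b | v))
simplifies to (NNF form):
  True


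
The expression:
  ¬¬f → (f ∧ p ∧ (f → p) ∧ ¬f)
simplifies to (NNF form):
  ¬f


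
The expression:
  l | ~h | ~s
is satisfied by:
  {l: True, s: False, h: False}
  {s: False, h: False, l: False}
  {h: True, l: True, s: False}
  {h: True, s: False, l: False}
  {l: True, s: True, h: False}
  {s: True, l: False, h: False}
  {h: True, s: True, l: True}


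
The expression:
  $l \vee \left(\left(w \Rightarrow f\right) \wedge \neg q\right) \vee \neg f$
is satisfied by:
  {l: True, q: False, f: False}
  {l: False, q: False, f: False}
  {f: True, l: True, q: False}
  {f: True, l: False, q: False}
  {q: True, l: True, f: False}
  {q: True, l: False, f: False}
  {q: True, f: True, l: True}


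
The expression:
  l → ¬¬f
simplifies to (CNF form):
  f ∨ ¬l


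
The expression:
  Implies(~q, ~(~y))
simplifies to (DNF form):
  q | y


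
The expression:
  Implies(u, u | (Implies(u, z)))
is always true.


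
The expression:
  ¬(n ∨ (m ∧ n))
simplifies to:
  ¬n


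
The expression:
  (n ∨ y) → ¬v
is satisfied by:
  {n: False, v: False, y: False}
  {y: True, n: False, v: False}
  {n: True, y: False, v: False}
  {y: True, n: True, v: False}
  {v: True, y: False, n: False}


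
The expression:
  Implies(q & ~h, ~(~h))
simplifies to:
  h | ~q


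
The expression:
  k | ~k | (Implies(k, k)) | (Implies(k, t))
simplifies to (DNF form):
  True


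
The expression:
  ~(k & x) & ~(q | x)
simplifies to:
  ~q & ~x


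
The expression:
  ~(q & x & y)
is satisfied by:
  {q: False, x: False, y: False}
  {y: True, q: False, x: False}
  {x: True, q: False, y: False}
  {y: True, x: True, q: False}
  {q: True, y: False, x: False}
  {y: True, q: True, x: False}
  {x: True, q: True, y: False}


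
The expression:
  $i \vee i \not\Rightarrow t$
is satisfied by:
  {i: True}


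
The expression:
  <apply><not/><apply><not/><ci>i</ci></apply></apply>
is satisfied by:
  {i: True}


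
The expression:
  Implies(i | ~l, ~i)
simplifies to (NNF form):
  ~i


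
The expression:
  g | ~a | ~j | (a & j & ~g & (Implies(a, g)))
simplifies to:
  g | ~a | ~j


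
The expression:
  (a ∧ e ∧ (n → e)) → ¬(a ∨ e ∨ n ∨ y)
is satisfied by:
  {e: False, a: False}
  {a: True, e: False}
  {e: True, a: False}


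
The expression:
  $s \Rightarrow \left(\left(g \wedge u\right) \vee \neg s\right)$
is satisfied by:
  {u: True, g: True, s: False}
  {u: True, g: False, s: False}
  {g: True, u: False, s: False}
  {u: False, g: False, s: False}
  {u: True, s: True, g: True}


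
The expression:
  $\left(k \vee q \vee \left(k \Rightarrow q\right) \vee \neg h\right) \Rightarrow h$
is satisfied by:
  {h: True}


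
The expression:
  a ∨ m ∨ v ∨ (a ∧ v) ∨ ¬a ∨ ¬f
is always true.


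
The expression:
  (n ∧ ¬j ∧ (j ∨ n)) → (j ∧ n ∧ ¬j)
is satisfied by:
  {j: True, n: False}
  {n: False, j: False}
  {n: True, j: True}


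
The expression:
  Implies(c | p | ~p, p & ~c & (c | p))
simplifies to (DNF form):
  p & ~c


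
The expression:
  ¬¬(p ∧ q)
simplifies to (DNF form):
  p ∧ q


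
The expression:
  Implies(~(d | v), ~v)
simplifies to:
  True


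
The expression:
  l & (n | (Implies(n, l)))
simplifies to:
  l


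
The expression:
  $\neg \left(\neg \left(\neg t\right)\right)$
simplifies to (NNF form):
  $\neg t$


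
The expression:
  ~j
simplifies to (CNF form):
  ~j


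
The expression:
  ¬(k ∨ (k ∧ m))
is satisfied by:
  {k: False}


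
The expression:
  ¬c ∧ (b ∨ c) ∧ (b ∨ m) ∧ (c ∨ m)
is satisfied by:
  {m: True, b: True, c: False}


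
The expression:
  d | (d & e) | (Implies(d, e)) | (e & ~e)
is always true.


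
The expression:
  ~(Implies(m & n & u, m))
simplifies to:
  False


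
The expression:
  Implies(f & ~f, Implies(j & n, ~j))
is always true.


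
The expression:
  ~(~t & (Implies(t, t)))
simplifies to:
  t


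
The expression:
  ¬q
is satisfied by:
  {q: False}


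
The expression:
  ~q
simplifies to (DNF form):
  ~q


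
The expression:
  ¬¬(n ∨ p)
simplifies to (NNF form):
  n ∨ p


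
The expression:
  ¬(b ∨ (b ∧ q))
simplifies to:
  ¬b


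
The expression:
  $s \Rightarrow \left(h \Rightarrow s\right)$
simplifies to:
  $\text{True}$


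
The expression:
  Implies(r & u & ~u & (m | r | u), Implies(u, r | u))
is always true.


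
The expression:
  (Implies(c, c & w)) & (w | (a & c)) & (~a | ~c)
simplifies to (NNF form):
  w & (~a | ~c)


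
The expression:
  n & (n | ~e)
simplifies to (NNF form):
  n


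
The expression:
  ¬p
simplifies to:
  ¬p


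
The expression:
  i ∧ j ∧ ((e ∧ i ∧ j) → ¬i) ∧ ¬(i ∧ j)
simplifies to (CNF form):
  False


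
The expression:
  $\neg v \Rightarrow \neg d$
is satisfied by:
  {v: True, d: False}
  {d: False, v: False}
  {d: True, v: True}


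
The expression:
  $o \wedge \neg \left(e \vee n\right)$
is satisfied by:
  {o: True, n: False, e: False}


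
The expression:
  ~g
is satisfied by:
  {g: False}


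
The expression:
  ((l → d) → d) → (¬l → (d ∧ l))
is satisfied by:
  {l: True, d: False}
  {d: False, l: False}
  {d: True, l: True}


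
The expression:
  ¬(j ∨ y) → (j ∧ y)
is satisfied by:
  {y: True, j: True}
  {y: True, j: False}
  {j: True, y: False}


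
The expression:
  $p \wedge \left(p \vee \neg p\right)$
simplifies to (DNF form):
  $p$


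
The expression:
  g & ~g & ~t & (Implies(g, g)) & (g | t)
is never true.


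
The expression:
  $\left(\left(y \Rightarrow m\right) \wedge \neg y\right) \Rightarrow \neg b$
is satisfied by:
  {y: True, b: False}
  {b: False, y: False}
  {b: True, y: True}


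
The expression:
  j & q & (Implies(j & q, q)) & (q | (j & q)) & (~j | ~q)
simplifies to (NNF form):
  False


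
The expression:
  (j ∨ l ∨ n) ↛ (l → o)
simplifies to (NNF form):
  l ∧ ¬o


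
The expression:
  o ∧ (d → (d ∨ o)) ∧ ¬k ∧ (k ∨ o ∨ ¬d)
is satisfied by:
  {o: True, k: False}


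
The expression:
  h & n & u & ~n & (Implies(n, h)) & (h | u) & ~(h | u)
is never true.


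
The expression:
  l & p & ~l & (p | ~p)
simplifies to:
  False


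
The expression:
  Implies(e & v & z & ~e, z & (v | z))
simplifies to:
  True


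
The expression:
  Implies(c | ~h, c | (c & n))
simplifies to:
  c | h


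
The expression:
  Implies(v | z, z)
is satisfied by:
  {z: True, v: False}
  {v: False, z: False}
  {v: True, z: True}


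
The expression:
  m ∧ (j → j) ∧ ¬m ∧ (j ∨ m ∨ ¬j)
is never true.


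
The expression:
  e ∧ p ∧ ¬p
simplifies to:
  False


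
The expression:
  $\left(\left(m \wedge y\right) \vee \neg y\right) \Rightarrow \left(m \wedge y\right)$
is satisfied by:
  {y: True}


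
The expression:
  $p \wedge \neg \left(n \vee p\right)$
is never true.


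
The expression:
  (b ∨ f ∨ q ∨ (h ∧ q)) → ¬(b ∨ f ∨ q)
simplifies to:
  ¬b ∧ ¬f ∧ ¬q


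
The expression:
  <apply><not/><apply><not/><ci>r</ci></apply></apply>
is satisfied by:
  {r: True}


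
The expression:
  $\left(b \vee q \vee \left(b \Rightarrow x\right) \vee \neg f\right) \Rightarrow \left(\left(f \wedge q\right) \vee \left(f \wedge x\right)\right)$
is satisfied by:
  {f: True, x: True, q: True}
  {f: True, x: True, q: False}
  {f: True, q: True, x: False}


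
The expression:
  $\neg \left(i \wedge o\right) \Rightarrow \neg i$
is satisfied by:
  {o: True, i: False}
  {i: False, o: False}
  {i: True, o: True}


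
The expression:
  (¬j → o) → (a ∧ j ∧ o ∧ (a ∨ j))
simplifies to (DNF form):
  (o ∧ ¬o) ∨ (¬j ∧ ¬o) ∨ (a ∧ j ∧ o) ∨ (a ∧ j ∧ ¬j) ∨ (a ∧ o ∧ ¬o) ∨ (a ∧ ¬j ∧ ¬o) ∨ (j ∧ o ∧ ¬o) ∨ (j ∧ ¬j ∧ ¬o)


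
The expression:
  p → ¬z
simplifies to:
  ¬p ∨ ¬z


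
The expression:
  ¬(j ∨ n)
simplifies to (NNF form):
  ¬j ∧ ¬n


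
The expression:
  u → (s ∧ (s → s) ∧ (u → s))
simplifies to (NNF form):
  s ∨ ¬u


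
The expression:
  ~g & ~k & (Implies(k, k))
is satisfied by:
  {g: False, k: False}


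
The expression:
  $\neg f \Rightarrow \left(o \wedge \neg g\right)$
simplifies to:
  $f \vee \left(o \wedge \neg g\right)$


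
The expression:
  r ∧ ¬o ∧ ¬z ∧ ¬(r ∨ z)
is never true.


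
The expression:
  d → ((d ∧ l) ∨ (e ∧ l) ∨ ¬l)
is always true.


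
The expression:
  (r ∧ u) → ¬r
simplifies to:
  ¬r ∨ ¬u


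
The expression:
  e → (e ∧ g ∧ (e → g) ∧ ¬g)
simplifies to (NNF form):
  ¬e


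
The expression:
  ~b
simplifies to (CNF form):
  ~b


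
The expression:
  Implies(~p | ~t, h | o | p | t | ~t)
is always true.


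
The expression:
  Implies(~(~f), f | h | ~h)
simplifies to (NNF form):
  True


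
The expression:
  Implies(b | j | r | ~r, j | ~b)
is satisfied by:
  {j: True, b: False}
  {b: False, j: False}
  {b: True, j: True}


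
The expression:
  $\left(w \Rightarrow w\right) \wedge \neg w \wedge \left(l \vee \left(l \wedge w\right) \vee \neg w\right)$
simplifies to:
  $\neg w$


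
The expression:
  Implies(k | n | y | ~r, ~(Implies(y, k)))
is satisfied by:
  {y: True, r: True, k: False, n: False}
  {y: True, r: False, k: False, n: False}
  {y: True, n: True, r: True, k: False}
  {y: True, n: True, r: False, k: False}
  {r: True, n: False, k: False, y: False}


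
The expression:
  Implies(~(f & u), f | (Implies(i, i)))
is always true.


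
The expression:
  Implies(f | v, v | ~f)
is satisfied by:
  {v: True, f: False}
  {f: False, v: False}
  {f: True, v: True}


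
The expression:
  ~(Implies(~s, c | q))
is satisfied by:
  {q: False, c: False, s: False}


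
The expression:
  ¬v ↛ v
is always true.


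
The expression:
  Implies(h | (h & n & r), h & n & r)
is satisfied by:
  {r: True, n: True, h: False}
  {r: True, n: False, h: False}
  {n: True, r: False, h: False}
  {r: False, n: False, h: False}
  {r: True, h: True, n: True}


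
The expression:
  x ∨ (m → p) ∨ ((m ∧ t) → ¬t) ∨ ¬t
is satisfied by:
  {x: True, p: True, m: False, t: False}
  {x: True, m: False, t: False, p: False}
  {p: True, m: False, t: False, x: False}
  {p: False, m: False, t: False, x: False}
  {x: True, t: True, p: True, m: False}
  {x: True, t: True, p: False, m: False}
  {t: True, p: True, x: False, m: False}
  {t: True, x: False, m: False, p: False}
  {p: True, x: True, m: True, t: False}
  {x: True, m: True, p: False, t: False}
  {p: True, m: True, x: False, t: False}
  {m: True, x: False, t: False, p: False}
  {x: True, t: True, m: True, p: True}
  {x: True, t: True, m: True, p: False}
  {t: True, m: True, p: True, x: False}


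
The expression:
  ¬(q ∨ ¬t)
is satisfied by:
  {t: True, q: False}


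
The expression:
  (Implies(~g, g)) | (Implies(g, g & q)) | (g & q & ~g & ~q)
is always true.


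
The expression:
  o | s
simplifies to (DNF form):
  o | s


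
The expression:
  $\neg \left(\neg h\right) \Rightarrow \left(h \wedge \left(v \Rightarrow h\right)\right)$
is always true.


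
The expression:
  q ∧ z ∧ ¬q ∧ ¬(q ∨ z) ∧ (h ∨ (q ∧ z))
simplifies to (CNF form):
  False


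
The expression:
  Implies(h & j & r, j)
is always true.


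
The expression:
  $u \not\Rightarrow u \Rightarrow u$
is always true.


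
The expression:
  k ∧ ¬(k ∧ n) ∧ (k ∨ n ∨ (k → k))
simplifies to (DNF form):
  k ∧ ¬n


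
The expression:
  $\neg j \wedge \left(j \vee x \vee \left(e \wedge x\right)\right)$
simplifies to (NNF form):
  $x \wedge \neg j$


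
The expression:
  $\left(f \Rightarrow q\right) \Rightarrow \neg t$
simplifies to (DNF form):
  $\left(f \wedge \neg q\right) \vee \neg t$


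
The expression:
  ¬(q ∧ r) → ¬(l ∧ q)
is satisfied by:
  {r: True, l: False, q: False}
  {l: False, q: False, r: False}
  {r: True, q: True, l: False}
  {q: True, l: False, r: False}
  {r: True, l: True, q: False}
  {l: True, r: False, q: False}
  {r: True, q: True, l: True}


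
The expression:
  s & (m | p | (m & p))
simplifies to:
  s & (m | p)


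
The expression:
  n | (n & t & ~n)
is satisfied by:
  {n: True}


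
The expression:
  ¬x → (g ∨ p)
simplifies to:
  g ∨ p ∨ x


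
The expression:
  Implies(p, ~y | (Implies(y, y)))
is always true.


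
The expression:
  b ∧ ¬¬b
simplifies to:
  b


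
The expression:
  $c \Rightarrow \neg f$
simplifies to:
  $\neg c \vee \neg f$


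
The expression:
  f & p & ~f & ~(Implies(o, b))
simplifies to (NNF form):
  False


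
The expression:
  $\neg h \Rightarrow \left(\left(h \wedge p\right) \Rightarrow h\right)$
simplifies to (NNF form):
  $\text{True}$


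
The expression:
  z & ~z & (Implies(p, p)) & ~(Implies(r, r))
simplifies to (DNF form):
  False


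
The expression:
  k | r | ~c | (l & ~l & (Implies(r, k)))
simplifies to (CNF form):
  k | r | ~c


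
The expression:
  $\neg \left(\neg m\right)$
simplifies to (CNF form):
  $m$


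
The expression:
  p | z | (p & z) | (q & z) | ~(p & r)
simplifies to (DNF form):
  True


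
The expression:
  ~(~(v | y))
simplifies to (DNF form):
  v | y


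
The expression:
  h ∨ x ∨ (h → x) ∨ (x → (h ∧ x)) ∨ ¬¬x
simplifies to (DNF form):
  True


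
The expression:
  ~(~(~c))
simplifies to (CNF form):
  ~c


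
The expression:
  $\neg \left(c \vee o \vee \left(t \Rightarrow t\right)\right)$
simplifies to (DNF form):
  $\text{False}$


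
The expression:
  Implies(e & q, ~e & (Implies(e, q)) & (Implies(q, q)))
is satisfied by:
  {e: False, q: False}
  {q: True, e: False}
  {e: True, q: False}


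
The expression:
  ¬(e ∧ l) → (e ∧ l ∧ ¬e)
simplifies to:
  e ∧ l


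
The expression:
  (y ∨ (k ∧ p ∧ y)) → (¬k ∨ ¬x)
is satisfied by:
  {k: False, y: False, x: False}
  {x: True, k: False, y: False}
  {y: True, k: False, x: False}
  {x: True, y: True, k: False}
  {k: True, x: False, y: False}
  {x: True, k: True, y: False}
  {y: True, k: True, x: False}


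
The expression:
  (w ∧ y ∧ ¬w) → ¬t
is always true.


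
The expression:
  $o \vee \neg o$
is always true.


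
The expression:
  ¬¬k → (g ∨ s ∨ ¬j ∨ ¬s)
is always true.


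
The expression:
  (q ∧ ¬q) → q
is always true.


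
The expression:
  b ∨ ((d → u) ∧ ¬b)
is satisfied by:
  {b: True, u: True, d: False}
  {b: True, u: False, d: False}
  {u: True, b: False, d: False}
  {b: False, u: False, d: False}
  {b: True, d: True, u: True}
  {b: True, d: True, u: False}
  {d: True, u: True, b: False}


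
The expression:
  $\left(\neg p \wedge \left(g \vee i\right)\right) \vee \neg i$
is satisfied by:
  {p: False, i: False}
  {i: True, p: False}
  {p: True, i: False}


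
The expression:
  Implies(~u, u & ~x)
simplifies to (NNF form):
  u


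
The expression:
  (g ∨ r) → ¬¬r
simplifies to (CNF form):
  r ∨ ¬g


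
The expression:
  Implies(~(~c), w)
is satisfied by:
  {w: True, c: False}
  {c: False, w: False}
  {c: True, w: True}


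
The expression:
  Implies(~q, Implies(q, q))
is always true.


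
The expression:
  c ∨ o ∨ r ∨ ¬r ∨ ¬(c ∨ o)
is always true.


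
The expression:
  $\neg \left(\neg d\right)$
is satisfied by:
  {d: True}


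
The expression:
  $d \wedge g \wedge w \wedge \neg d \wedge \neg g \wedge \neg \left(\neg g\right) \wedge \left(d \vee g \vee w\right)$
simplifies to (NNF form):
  $\text{False}$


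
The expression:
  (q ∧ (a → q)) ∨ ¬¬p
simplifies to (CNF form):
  p ∨ q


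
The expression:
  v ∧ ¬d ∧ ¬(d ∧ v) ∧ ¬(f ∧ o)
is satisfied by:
  {v: True, d: False, o: False, f: False}
  {f: True, v: True, d: False, o: False}
  {o: True, v: True, d: False, f: False}


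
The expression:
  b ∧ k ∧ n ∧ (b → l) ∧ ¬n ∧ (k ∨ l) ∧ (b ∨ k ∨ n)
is never true.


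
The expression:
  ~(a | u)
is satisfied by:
  {u: False, a: False}


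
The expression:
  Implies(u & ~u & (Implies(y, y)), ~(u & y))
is always true.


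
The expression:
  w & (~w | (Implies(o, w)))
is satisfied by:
  {w: True}


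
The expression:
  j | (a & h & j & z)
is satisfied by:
  {j: True}


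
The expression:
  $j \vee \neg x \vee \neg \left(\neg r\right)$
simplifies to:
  $j \vee r \vee \neg x$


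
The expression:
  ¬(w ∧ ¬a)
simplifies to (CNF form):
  a ∨ ¬w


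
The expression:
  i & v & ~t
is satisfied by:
  {i: True, v: True, t: False}


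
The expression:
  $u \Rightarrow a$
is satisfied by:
  {a: True, u: False}
  {u: False, a: False}
  {u: True, a: True}


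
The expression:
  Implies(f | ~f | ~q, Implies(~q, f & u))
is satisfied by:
  {q: True, u: True, f: True}
  {q: True, u: True, f: False}
  {q: True, f: True, u: False}
  {q: True, f: False, u: False}
  {u: True, f: True, q: False}


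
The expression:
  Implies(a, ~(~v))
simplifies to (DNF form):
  v | ~a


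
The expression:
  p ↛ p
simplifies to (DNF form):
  False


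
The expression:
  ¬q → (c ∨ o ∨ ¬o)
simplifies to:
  True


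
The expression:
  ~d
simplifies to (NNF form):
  ~d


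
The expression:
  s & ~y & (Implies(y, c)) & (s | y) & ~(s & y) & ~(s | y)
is never true.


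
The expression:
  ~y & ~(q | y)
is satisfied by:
  {q: False, y: False}


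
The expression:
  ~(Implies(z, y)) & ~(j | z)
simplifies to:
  False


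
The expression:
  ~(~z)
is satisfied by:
  {z: True}


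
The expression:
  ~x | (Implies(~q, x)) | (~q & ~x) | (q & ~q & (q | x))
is always true.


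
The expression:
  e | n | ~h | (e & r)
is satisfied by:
  {n: True, e: True, h: False}
  {n: True, h: False, e: False}
  {e: True, h: False, n: False}
  {e: False, h: False, n: False}
  {n: True, e: True, h: True}
  {n: True, h: True, e: False}
  {e: True, h: True, n: False}


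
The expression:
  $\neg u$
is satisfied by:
  {u: False}


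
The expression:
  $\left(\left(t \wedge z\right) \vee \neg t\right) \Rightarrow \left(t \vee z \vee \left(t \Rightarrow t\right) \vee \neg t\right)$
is always true.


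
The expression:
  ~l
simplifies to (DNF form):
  ~l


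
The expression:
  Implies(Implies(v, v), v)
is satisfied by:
  {v: True}


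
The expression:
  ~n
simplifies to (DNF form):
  ~n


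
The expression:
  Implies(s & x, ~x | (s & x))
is always true.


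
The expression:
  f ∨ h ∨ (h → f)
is always true.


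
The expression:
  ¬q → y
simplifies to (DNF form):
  q ∨ y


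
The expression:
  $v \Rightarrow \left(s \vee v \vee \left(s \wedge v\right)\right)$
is always true.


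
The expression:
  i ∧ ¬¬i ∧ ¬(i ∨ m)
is never true.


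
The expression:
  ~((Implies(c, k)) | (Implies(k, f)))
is never true.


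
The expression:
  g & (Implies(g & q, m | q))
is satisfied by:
  {g: True}


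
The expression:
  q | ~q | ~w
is always true.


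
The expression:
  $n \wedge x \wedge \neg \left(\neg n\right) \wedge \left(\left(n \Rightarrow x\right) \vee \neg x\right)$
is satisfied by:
  {x: True, n: True}


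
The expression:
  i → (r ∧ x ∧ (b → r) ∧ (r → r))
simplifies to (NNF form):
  (r ∧ x) ∨ ¬i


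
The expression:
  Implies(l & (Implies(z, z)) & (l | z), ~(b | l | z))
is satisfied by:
  {l: False}


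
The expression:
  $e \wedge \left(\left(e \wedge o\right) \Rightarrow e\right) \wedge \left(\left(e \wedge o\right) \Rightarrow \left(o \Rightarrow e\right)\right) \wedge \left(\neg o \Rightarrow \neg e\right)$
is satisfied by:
  {e: True, o: True}


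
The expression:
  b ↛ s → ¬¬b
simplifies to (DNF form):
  True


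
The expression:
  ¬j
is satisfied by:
  {j: False}


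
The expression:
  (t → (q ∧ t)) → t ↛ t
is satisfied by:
  {t: True, q: False}


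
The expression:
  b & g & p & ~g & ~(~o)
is never true.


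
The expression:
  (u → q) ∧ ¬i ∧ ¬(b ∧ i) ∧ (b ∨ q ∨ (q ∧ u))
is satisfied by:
  {q: True, b: True, i: False, u: False}
  {q: True, i: False, b: False, u: False}
  {q: True, u: True, b: True, i: False}
  {q: True, u: True, i: False, b: False}
  {b: True, u: False, i: False, q: False}


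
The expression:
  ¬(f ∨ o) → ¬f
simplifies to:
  True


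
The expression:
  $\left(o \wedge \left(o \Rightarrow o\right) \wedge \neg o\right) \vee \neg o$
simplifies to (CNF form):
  $\neg o$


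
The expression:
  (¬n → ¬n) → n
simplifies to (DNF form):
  n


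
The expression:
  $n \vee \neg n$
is always true.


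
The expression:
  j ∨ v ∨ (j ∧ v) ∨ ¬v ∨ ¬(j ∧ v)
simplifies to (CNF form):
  True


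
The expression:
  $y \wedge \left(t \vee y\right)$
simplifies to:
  $y$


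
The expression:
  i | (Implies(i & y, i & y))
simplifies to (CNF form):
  True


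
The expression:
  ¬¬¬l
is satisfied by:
  {l: False}


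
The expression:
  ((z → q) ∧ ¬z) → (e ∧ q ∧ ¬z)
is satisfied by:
  {q: True, z: True, e: True}
  {q: True, z: True, e: False}
  {z: True, e: True, q: False}
  {z: True, e: False, q: False}
  {q: True, e: True, z: False}


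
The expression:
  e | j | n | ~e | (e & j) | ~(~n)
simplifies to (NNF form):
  True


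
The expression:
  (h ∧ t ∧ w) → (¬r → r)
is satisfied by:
  {r: True, w: False, t: False, h: False}
  {r: False, w: False, t: False, h: False}
  {r: True, h: True, w: False, t: False}
  {h: True, r: False, w: False, t: False}
  {r: True, t: True, h: False, w: False}
  {t: True, h: False, w: False, r: False}
  {r: True, h: True, t: True, w: False}
  {h: True, t: True, r: False, w: False}
  {r: True, w: True, h: False, t: False}
  {w: True, h: False, t: False, r: False}
  {r: True, h: True, w: True, t: False}
  {h: True, w: True, r: False, t: False}
  {r: True, t: True, w: True, h: False}
  {t: True, w: True, h: False, r: False}
  {r: True, h: True, t: True, w: True}


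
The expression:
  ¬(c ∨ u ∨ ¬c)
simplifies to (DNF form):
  False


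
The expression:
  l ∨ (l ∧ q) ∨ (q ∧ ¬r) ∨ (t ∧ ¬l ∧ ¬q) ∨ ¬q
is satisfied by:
  {l: True, r: False, q: False}
  {l: False, r: False, q: False}
  {q: True, l: True, r: False}
  {q: True, l: False, r: False}
  {r: True, l: True, q: False}
  {r: True, l: False, q: False}
  {r: True, q: True, l: True}


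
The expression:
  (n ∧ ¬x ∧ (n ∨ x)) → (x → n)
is always true.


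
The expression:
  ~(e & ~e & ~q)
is always true.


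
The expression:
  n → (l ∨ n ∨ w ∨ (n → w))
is always true.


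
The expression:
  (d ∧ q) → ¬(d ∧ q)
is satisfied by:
  {q: False, d: False}
  {d: True, q: False}
  {q: True, d: False}


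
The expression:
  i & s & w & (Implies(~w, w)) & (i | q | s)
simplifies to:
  i & s & w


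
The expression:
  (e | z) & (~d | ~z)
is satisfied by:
  {e: True, z: False, d: False}
  {d: True, e: True, z: False}
  {z: True, e: True, d: False}
  {z: True, e: False, d: False}


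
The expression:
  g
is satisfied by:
  {g: True}


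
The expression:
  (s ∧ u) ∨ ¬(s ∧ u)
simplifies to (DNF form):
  True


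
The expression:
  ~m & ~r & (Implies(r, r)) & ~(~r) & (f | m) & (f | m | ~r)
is never true.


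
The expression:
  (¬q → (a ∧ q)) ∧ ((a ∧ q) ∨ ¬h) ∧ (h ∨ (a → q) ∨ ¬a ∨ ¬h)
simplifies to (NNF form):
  q ∧ (a ∨ ¬h)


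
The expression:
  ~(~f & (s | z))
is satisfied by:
  {f: True, s: False, z: False}
  {z: True, f: True, s: False}
  {f: True, s: True, z: False}
  {z: True, f: True, s: True}
  {z: False, s: False, f: False}


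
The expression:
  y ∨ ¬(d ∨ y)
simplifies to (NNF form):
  y ∨ ¬d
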